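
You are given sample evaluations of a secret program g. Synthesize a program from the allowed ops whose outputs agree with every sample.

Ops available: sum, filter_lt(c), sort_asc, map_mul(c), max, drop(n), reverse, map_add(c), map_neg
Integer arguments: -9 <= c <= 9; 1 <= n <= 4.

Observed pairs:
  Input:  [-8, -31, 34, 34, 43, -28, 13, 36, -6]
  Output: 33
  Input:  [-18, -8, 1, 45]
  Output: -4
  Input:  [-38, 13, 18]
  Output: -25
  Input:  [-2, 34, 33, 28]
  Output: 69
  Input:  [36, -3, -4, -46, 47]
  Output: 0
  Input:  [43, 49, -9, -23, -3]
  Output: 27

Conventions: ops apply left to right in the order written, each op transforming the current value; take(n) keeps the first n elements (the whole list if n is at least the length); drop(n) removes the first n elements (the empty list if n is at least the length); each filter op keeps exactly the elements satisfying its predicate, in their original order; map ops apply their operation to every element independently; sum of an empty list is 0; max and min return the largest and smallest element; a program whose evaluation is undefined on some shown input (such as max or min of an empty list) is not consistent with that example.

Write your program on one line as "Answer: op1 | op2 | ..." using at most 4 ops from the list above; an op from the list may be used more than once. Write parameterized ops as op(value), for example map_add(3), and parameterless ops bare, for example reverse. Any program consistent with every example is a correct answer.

map_add(-6) | reverse | sum

Check, running the answer program on each example:
  [-8, -31, 34, 34, 43, -28, 13, 36, -6] -> [-14, -37, 28, 28, 37, -34, 7, 30, -12] -> [-12, 30, 7, -34, 37, 28, 28, -37, -14] -> 33
  [-18, -8, 1, 45] -> [-24, -14, -5, 39] -> [39, -5, -14, -24] -> -4
  [-38, 13, 18] -> [-44, 7, 12] -> [12, 7, -44] -> -25
  [-2, 34, 33, 28] -> [-8, 28, 27, 22] -> [22, 27, 28, -8] -> 69
  [36, -3, -4, -46, 47] -> [30, -9, -10, -52, 41] -> [41, -52, -10, -9, 30] -> 0
  [43, 49, -9, -23, -3] -> [37, 43, -15, -29, -9] -> [-9, -29, -15, 43, 37] -> 27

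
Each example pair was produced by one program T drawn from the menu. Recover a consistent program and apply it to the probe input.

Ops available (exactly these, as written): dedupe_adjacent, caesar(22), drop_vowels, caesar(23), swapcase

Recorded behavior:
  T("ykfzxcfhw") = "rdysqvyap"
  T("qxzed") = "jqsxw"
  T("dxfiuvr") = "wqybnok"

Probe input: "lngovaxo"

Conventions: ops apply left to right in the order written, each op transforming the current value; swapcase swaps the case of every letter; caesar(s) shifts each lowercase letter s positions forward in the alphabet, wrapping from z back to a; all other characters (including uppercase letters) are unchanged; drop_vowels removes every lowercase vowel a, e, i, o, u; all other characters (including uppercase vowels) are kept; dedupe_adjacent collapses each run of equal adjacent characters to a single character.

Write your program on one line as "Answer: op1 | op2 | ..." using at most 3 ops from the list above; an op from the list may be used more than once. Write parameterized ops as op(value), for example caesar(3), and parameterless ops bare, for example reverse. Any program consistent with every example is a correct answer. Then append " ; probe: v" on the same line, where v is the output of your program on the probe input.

caesar(22) | caesar(23) ; probe: "egzhotqh"

Check, running the answer program on each example:
  "ykfzxcfhw" -> "ugbvtybds" -> "rdysqvyap"
  "qxzed" -> "mtvaz" -> "jqsxw"
  "dxfiuvr" -> "ztbeqrn" -> "wqybnok"
  probe: "lngovaxo" -> "hjckrwtk" -> "egzhotqh"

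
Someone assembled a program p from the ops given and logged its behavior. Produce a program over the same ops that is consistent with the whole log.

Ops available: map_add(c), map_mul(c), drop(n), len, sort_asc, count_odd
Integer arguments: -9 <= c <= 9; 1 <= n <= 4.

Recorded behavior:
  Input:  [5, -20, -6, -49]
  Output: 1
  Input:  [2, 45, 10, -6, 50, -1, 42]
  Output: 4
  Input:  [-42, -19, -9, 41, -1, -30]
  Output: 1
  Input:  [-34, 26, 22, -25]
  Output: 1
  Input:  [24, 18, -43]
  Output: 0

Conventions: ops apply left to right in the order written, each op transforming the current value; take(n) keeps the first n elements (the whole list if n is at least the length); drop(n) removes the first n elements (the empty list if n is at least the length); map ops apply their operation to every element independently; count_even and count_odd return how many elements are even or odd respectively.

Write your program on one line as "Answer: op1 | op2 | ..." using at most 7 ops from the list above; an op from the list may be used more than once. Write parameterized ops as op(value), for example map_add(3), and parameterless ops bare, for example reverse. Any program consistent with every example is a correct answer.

map_add(-7) | map_add(6) | map_mul(7) | map_mul(-1) | drop(2) | count_odd

Check, running the answer program on each example:
  [5, -20, -6, -49] -> [-2, -27, -13, -56] -> [4, -21, -7, -50] -> [28, -147, -49, -350] -> [-28, 147, 49, 350] -> [49, 350] -> 1
  [2, 45, 10, -6, 50, -1, 42] -> [-5, 38, 3, -13, 43, -8, 35] -> [1, 44, 9, -7, 49, -2, 41] -> [7, 308, 63, -49, 343, -14, 287] -> [-7, -308, -63, 49, -343, 14, -287] -> [-63, 49, -343, 14, -287] -> 4
  [-42, -19, -9, 41, -1, -30] -> [-49, -26, -16, 34, -8, -37] -> [-43, -20, -10, 40, -2, -31] -> [-301, -140, -70, 280, -14, -217] -> [301, 140, 70, -280, 14, 217] -> [70, -280, 14, 217] -> 1
  [-34, 26, 22, -25] -> [-41, 19, 15, -32] -> [-35, 25, 21, -26] -> [-245, 175, 147, -182] -> [245, -175, -147, 182] -> [-147, 182] -> 1
  [24, 18, -43] -> [17, 11, -50] -> [23, 17, -44] -> [161, 119, -308] -> [-161, -119, 308] -> [308] -> 0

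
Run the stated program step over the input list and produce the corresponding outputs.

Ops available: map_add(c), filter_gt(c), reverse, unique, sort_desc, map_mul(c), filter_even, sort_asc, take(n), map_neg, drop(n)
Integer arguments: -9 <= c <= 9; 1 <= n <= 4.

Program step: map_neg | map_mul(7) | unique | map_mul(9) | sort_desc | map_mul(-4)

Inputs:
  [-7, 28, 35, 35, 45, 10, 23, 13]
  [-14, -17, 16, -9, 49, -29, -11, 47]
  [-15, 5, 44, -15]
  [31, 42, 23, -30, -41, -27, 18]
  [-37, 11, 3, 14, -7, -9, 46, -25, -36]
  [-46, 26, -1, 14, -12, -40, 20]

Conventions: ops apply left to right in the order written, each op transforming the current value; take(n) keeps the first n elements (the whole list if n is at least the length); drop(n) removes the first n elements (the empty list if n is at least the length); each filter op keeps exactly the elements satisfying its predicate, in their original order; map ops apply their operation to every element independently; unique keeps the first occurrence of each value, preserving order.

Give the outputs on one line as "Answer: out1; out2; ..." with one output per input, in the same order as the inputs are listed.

[-1764, 2520, 3276, 5796, 7056, 8820, 11340]; [-7308, -4284, -3528, -2772, -2268, 4032, 11844, 12348]; [-3780, 1260, 11088]; [-10332, -7560, -6804, 4536, 5796, 7812, 10584]; [-9324, -9072, -6300, -2268, -1764, 756, 2772, 3528, 11592]; [-11592, -10080, -3024, -252, 3528, 5040, 6552]

Execution, op by op:
  [-7, 28, 35, 35, 45, 10, 23, 13] -> [7, -28, -35, -35, -45, -10, -23, -13] -> [49, -196, -245, -245, -315, -70, -161, -91] -> [49, -196, -245, -315, -70, -161, -91] -> [441, -1764, -2205, -2835, -630, -1449, -819] -> [441, -630, -819, -1449, -1764, -2205, -2835] -> [-1764, 2520, 3276, 5796, 7056, 8820, 11340]
  [-14, -17, 16, -9, 49, -29, -11, 47] -> [14, 17, -16, 9, -49, 29, 11, -47] -> [98, 119, -112, 63, -343, 203, 77, -329] -> [98, 119, -112, 63, -343, 203, 77, -329] -> [882, 1071, -1008, 567, -3087, 1827, 693, -2961] -> [1827, 1071, 882, 693, 567, -1008, -2961, -3087] -> [-7308, -4284, -3528, -2772, -2268, 4032, 11844, 12348]
  [-15, 5, 44, -15] -> [15, -5, -44, 15] -> [105, -35, -308, 105] -> [105, -35, -308] -> [945, -315, -2772] -> [945, -315, -2772] -> [-3780, 1260, 11088]
  [31, 42, 23, -30, -41, -27, 18] -> [-31, -42, -23, 30, 41, 27, -18] -> [-217, -294, -161, 210, 287, 189, -126] -> [-217, -294, -161, 210, 287, 189, -126] -> [-1953, -2646, -1449, 1890, 2583, 1701, -1134] -> [2583, 1890, 1701, -1134, -1449, -1953, -2646] -> [-10332, -7560, -6804, 4536, 5796, 7812, 10584]
  [-37, 11, 3, 14, -7, -9, 46, -25, -36] -> [37, -11, -3, -14, 7, 9, -46, 25, 36] -> [259, -77, -21, -98, 49, 63, -322, 175, 252] -> [259, -77, -21, -98, 49, 63, -322, 175, 252] -> [2331, -693, -189, -882, 441, 567, -2898, 1575, 2268] -> [2331, 2268, 1575, 567, 441, -189, -693, -882, -2898] -> [-9324, -9072, -6300, -2268, -1764, 756, 2772, 3528, 11592]
  [-46, 26, -1, 14, -12, -40, 20] -> [46, -26, 1, -14, 12, 40, -20] -> [322, -182, 7, -98, 84, 280, -140] -> [322, -182, 7, -98, 84, 280, -140] -> [2898, -1638, 63, -882, 756, 2520, -1260] -> [2898, 2520, 756, 63, -882, -1260, -1638] -> [-11592, -10080, -3024, -252, 3528, 5040, 6552]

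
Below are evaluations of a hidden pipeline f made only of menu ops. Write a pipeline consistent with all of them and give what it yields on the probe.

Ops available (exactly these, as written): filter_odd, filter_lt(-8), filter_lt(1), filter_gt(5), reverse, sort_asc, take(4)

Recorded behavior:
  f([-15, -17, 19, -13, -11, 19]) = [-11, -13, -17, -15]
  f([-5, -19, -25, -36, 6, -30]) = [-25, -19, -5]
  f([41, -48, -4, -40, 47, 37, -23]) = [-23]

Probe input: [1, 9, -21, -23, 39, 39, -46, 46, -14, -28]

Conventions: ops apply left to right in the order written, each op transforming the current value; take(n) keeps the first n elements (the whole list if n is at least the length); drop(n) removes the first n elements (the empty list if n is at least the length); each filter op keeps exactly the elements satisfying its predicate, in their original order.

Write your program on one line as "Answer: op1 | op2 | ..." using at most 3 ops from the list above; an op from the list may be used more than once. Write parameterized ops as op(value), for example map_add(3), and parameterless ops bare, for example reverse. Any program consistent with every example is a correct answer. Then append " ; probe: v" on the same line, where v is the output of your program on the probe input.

filter_lt(1) | reverse | filter_odd ; probe: [-23, -21]

Check, running the answer program on each example:
  [-15, -17, 19, -13, -11, 19] -> [-15, -17, -13, -11] -> [-11, -13, -17, -15] -> [-11, -13, -17, -15]
  [-5, -19, -25, -36, 6, -30] -> [-5, -19, -25, -36, -30] -> [-30, -36, -25, -19, -5] -> [-25, -19, -5]
  [41, -48, -4, -40, 47, 37, -23] -> [-48, -4, -40, -23] -> [-23, -40, -4, -48] -> [-23]
  probe: [1, 9, -21, -23, 39, 39, -46, 46, -14, -28] -> [-21, -23, -46, -14, -28] -> [-28, -14, -46, -23, -21] -> [-23, -21]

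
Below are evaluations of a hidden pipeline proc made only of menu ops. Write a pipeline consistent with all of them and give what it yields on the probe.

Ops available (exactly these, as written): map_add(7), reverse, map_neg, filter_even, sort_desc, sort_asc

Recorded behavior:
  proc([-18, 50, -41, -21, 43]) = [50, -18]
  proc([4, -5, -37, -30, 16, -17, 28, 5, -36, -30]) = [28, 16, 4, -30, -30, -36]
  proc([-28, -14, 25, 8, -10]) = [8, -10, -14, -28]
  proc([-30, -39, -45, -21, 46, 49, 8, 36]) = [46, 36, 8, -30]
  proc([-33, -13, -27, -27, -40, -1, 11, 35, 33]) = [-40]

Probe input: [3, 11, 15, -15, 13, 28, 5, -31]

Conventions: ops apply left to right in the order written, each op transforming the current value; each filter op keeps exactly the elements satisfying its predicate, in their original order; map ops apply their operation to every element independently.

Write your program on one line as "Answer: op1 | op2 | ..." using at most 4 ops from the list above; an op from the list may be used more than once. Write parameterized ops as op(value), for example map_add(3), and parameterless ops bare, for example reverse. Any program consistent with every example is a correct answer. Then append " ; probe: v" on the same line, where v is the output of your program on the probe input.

reverse | filter_even | sort_desc ; probe: [28]

Check, running the answer program on each example:
  [-18, 50, -41, -21, 43] -> [43, -21, -41, 50, -18] -> [50, -18] -> [50, -18]
  [4, -5, -37, -30, 16, -17, 28, 5, -36, -30] -> [-30, -36, 5, 28, -17, 16, -30, -37, -5, 4] -> [-30, -36, 28, 16, -30, 4] -> [28, 16, 4, -30, -30, -36]
  [-28, -14, 25, 8, -10] -> [-10, 8, 25, -14, -28] -> [-10, 8, -14, -28] -> [8, -10, -14, -28]
  [-30, -39, -45, -21, 46, 49, 8, 36] -> [36, 8, 49, 46, -21, -45, -39, -30] -> [36, 8, 46, -30] -> [46, 36, 8, -30]
  [-33, -13, -27, -27, -40, -1, 11, 35, 33] -> [33, 35, 11, -1, -40, -27, -27, -13, -33] -> [-40] -> [-40]
  probe: [3, 11, 15, -15, 13, 28, 5, -31] -> [-31, 5, 28, 13, -15, 15, 11, 3] -> [28] -> [28]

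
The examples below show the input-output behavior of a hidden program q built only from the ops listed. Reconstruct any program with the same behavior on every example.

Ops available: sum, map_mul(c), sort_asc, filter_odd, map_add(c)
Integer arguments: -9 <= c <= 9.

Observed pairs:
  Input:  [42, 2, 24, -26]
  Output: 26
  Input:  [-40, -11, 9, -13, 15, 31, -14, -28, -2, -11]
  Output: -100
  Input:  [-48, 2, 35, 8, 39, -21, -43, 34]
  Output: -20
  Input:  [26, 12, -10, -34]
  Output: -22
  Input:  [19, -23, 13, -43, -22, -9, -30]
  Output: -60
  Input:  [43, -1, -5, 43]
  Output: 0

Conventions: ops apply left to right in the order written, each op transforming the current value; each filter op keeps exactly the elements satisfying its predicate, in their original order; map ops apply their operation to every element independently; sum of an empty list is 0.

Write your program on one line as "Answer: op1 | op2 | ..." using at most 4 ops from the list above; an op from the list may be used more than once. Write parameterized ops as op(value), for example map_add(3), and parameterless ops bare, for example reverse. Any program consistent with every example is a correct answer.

map_add(5) | filter_odd | map_add(-9) | sum

Check, running the answer program on each example:
  [42, 2, 24, -26] -> [47, 7, 29, -21] -> [47, 7, 29, -21] -> [38, -2, 20, -30] -> 26
  [-40, -11, 9, -13, 15, 31, -14, -28, -2, -11] -> [-35, -6, 14, -8, 20, 36, -9, -23, 3, -6] -> [-35, -9, -23, 3] -> [-44, -18, -32, -6] -> -100
  [-48, 2, 35, 8, 39, -21, -43, 34] -> [-43, 7, 40, 13, 44, -16, -38, 39] -> [-43, 7, 13, 39] -> [-52, -2, 4, 30] -> -20
  [26, 12, -10, -34] -> [31, 17, -5, -29] -> [31, 17, -5, -29] -> [22, 8, -14, -38] -> -22
  [19, -23, 13, -43, -22, -9, -30] -> [24, -18, 18, -38, -17, -4, -25] -> [-17, -25] -> [-26, -34] -> -60
  [43, -1, -5, 43] -> [48, 4, 0, 48] -> [] -> [] -> 0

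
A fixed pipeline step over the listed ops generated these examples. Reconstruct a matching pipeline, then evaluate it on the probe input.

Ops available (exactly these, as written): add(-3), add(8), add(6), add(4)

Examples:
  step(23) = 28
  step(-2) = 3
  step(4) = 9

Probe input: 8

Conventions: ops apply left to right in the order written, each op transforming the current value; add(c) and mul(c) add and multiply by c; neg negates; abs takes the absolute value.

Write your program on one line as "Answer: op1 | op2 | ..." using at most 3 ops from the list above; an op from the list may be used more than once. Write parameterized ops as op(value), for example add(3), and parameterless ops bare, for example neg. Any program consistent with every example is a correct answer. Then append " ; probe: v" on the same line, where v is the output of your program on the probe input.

add(-3) | add(8) ; probe: 13

Check, running the answer program on each example:
  23 -> 20 -> 28
  -2 -> -5 -> 3
  4 -> 1 -> 9
  probe: 8 -> 5 -> 13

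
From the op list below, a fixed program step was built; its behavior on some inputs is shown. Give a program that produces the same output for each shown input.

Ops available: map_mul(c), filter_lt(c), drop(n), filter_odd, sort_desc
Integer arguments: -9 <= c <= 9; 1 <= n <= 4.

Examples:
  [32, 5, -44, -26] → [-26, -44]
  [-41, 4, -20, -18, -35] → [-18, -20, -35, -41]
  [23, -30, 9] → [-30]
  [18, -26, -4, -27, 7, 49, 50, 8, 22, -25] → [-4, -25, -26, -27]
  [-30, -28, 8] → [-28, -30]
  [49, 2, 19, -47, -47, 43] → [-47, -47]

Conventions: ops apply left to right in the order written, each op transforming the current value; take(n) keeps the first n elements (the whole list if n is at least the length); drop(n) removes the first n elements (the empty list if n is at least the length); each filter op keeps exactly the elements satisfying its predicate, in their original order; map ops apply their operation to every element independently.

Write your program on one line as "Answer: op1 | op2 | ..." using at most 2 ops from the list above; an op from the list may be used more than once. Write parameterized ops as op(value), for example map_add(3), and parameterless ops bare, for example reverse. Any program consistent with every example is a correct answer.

filter_lt(1) | sort_desc

Check, running the answer program on each example:
  [32, 5, -44, -26] -> [-44, -26] -> [-26, -44]
  [-41, 4, -20, -18, -35] -> [-41, -20, -18, -35] -> [-18, -20, -35, -41]
  [23, -30, 9] -> [-30] -> [-30]
  [18, -26, -4, -27, 7, 49, 50, 8, 22, -25] -> [-26, -4, -27, -25] -> [-4, -25, -26, -27]
  [-30, -28, 8] -> [-30, -28] -> [-28, -30]
  [49, 2, 19, -47, -47, 43] -> [-47, -47] -> [-47, -47]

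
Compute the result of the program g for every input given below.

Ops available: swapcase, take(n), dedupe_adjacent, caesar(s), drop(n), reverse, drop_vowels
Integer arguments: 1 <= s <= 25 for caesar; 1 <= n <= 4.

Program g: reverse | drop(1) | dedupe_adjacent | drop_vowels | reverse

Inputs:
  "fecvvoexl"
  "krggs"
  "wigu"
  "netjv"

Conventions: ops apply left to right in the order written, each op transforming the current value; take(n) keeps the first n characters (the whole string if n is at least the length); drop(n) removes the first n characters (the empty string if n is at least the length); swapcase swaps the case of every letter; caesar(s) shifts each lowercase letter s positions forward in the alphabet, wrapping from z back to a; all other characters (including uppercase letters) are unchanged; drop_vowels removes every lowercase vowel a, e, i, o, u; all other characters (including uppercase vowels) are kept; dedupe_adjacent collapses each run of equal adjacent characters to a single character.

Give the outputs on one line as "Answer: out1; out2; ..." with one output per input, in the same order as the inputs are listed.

Execution, op by op:
  "fecvvoexl" -> "lxeovvcef" -> "xeovvcef" -> "xeovcef" -> "xvcf" -> "fcvx"
  "krggs" -> "sggrk" -> "ggrk" -> "grk" -> "grk" -> "krg"
  "wigu" -> "ugiw" -> "giw" -> "giw" -> "gw" -> "wg"
  "netjv" -> "vjten" -> "jten" -> "jten" -> "jtn" -> "ntj"

"fcvx"; "krg"; "wg"; "ntj"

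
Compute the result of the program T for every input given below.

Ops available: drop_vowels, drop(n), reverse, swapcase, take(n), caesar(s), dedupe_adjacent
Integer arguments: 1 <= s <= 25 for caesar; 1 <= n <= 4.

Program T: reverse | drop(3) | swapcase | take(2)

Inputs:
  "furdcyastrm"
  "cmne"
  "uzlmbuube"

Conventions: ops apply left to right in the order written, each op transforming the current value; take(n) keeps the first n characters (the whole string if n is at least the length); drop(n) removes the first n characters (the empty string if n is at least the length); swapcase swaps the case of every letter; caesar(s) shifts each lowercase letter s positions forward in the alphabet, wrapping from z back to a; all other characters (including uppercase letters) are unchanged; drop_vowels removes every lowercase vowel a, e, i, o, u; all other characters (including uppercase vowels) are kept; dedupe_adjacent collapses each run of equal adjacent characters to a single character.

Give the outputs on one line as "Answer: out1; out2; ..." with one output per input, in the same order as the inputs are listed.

Execution, op by op:
  "furdcyastrm" -> "mrtsaycdruf" -> "saycdruf" -> "SAYCDRUF" -> "SA"
  "cmne" -> "enmc" -> "c" -> "C" -> "C"
  "uzlmbuube" -> "ebuubmlzu" -> "ubmlzu" -> "UBMLZU" -> "UB"

"SA"; "C"; "UB"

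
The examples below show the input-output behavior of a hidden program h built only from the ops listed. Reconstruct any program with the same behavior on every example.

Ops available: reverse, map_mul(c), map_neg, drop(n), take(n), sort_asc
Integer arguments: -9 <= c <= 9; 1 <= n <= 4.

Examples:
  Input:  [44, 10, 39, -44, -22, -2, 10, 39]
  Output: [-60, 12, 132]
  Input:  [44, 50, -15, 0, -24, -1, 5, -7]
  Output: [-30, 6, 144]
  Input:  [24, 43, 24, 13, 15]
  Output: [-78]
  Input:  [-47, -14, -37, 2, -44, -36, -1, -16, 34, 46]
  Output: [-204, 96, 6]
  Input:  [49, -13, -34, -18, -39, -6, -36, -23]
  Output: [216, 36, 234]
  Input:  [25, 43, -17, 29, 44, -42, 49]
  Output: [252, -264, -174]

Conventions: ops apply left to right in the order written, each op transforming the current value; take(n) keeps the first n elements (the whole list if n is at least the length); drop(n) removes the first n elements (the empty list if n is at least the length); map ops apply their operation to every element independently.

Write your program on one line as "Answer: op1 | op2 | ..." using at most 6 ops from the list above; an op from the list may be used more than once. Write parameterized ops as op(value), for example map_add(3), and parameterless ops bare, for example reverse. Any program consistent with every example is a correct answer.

drop(3) | map_mul(-6) | reverse | drop(1) | take(3)

Check, running the answer program on each example:
  [44, 10, 39, -44, -22, -2, 10, 39] -> [-44, -22, -2, 10, 39] -> [264, 132, 12, -60, -234] -> [-234, -60, 12, 132, 264] -> [-60, 12, 132, 264] -> [-60, 12, 132]
  [44, 50, -15, 0, -24, -1, 5, -7] -> [0, -24, -1, 5, -7] -> [0, 144, 6, -30, 42] -> [42, -30, 6, 144, 0] -> [-30, 6, 144, 0] -> [-30, 6, 144]
  [24, 43, 24, 13, 15] -> [13, 15] -> [-78, -90] -> [-90, -78] -> [-78] -> [-78]
  [-47, -14, -37, 2, -44, -36, -1, -16, 34, 46] -> [2, -44, -36, -1, -16, 34, 46] -> [-12, 264, 216, 6, 96, -204, -276] -> [-276, -204, 96, 6, 216, 264, -12] -> [-204, 96, 6, 216, 264, -12] -> [-204, 96, 6]
  [49, -13, -34, -18, -39, -6, -36, -23] -> [-18, -39, -6, -36, -23] -> [108, 234, 36, 216, 138] -> [138, 216, 36, 234, 108] -> [216, 36, 234, 108] -> [216, 36, 234]
  [25, 43, -17, 29, 44, -42, 49] -> [29, 44, -42, 49] -> [-174, -264, 252, -294] -> [-294, 252, -264, -174] -> [252, -264, -174] -> [252, -264, -174]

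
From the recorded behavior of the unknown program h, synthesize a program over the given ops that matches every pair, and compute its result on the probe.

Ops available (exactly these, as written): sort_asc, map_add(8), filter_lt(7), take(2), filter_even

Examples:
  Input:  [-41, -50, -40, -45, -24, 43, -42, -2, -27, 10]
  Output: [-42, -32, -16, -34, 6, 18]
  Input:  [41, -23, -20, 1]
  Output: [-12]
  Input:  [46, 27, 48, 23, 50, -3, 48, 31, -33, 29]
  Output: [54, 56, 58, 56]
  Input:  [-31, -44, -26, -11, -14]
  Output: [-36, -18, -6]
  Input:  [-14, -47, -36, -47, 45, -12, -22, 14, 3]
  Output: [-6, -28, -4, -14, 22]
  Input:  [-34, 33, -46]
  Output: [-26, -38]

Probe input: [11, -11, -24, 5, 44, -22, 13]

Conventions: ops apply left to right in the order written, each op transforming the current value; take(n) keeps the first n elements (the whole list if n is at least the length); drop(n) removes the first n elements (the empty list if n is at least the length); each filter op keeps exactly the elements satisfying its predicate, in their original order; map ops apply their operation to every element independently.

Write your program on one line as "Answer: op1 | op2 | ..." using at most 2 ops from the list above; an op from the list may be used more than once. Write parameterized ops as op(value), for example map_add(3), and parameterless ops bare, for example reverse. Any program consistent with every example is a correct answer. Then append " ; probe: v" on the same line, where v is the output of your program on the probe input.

map_add(8) | filter_even ; probe: [-16, 52, -14]

Check, running the answer program on each example:
  [-41, -50, -40, -45, -24, 43, -42, -2, -27, 10] -> [-33, -42, -32, -37, -16, 51, -34, 6, -19, 18] -> [-42, -32, -16, -34, 6, 18]
  [41, -23, -20, 1] -> [49, -15, -12, 9] -> [-12]
  [46, 27, 48, 23, 50, -3, 48, 31, -33, 29] -> [54, 35, 56, 31, 58, 5, 56, 39, -25, 37] -> [54, 56, 58, 56]
  [-31, -44, -26, -11, -14] -> [-23, -36, -18, -3, -6] -> [-36, -18, -6]
  [-14, -47, -36, -47, 45, -12, -22, 14, 3] -> [-6, -39, -28, -39, 53, -4, -14, 22, 11] -> [-6, -28, -4, -14, 22]
  [-34, 33, -46] -> [-26, 41, -38] -> [-26, -38]
  probe: [11, -11, -24, 5, 44, -22, 13] -> [19, -3, -16, 13, 52, -14, 21] -> [-16, 52, -14]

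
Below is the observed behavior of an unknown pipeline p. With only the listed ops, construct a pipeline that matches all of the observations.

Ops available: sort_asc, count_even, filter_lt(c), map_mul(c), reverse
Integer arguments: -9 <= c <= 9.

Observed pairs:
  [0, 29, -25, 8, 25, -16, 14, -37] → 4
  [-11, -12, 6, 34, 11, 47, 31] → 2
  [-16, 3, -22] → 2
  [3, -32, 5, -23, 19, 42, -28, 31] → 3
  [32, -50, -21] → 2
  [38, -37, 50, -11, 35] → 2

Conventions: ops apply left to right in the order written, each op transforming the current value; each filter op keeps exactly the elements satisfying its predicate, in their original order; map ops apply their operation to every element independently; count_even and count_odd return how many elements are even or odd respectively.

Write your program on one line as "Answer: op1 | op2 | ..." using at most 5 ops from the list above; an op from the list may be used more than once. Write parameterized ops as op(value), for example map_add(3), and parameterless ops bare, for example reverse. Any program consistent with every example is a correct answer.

reverse | map_mul(-6) | map_mul(-4) | filter_lt(9) | count_even

Check, running the answer program on each example:
  [0, 29, -25, 8, 25, -16, 14, -37] -> [-37, 14, -16, 25, 8, -25, 29, 0] -> [222, -84, 96, -150, -48, 150, -174, 0] -> [-888, 336, -384, 600, 192, -600, 696, 0] -> [-888, -384, -600, 0] -> 4
  [-11, -12, 6, 34, 11, 47, 31] -> [31, 47, 11, 34, 6, -12, -11] -> [-186, -282, -66, -204, -36, 72, 66] -> [744, 1128, 264, 816, 144, -288, -264] -> [-288, -264] -> 2
  [-16, 3, -22] -> [-22, 3, -16] -> [132, -18, 96] -> [-528, 72, -384] -> [-528, -384] -> 2
  [3, -32, 5, -23, 19, 42, -28, 31] -> [31, -28, 42, 19, -23, 5, -32, 3] -> [-186, 168, -252, -114, 138, -30, 192, -18] -> [744, -672, 1008, 456, -552, 120, -768, 72] -> [-672, -552, -768] -> 3
  [32, -50, -21] -> [-21, -50, 32] -> [126, 300, -192] -> [-504, -1200, 768] -> [-504, -1200] -> 2
  [38, -37, 50, -11, 35] -> [35, -11, 50, -37, 38] -> [-210, 66, -300, 222, -228] -> [840, -264, 1200, -888, 912] -> [-264, -888] -> 2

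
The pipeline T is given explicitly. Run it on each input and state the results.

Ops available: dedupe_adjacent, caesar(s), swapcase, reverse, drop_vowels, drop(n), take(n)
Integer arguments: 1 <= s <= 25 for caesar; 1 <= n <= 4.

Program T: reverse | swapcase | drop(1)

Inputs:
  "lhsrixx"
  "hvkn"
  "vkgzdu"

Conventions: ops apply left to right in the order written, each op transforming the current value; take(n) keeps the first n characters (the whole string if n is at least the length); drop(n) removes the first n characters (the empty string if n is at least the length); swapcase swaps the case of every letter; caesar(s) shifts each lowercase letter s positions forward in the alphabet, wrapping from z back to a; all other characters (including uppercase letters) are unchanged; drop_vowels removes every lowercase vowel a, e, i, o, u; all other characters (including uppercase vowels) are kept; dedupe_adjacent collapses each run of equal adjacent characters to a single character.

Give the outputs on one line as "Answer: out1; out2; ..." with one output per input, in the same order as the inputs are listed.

"XIRSHL"; "KVH"; "DZGKV"

Execution, op by op:
  "lhsrixx" -> "xxirshl" -> "XXIRSHL" -> "XIRSHL"
  "hvkn" -> "nkvh" -> "NKVH" -> "KVH"
  "vkgzdu" -> "udzgkv" -> "UDZGKV" -> "DZGKV"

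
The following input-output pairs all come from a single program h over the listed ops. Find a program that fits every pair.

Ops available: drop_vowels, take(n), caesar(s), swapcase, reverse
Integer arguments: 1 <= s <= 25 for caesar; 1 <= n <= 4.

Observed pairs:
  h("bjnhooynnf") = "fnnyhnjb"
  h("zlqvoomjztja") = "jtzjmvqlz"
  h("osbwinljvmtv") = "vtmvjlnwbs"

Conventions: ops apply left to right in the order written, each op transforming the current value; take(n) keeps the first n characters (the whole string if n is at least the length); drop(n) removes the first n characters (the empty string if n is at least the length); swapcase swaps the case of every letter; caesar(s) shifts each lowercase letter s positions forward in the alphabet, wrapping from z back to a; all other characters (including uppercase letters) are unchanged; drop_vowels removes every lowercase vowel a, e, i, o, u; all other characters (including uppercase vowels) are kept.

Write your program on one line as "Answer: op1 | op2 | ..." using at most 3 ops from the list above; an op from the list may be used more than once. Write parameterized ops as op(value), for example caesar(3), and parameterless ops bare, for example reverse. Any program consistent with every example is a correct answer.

reverse | drop_vowels

Check, running the answer program on each example:
  "bjnhooynnf" -> "fnnyoohnjb" -> "fnnyhnjb"
  "zlqvoomjztja" -> "ajtzjmoovqlz" -> "jtzjmvqlz"
  "osbwinljvmtv" -> "vtmvjlniwbso" -> "vtmvjlnwbs"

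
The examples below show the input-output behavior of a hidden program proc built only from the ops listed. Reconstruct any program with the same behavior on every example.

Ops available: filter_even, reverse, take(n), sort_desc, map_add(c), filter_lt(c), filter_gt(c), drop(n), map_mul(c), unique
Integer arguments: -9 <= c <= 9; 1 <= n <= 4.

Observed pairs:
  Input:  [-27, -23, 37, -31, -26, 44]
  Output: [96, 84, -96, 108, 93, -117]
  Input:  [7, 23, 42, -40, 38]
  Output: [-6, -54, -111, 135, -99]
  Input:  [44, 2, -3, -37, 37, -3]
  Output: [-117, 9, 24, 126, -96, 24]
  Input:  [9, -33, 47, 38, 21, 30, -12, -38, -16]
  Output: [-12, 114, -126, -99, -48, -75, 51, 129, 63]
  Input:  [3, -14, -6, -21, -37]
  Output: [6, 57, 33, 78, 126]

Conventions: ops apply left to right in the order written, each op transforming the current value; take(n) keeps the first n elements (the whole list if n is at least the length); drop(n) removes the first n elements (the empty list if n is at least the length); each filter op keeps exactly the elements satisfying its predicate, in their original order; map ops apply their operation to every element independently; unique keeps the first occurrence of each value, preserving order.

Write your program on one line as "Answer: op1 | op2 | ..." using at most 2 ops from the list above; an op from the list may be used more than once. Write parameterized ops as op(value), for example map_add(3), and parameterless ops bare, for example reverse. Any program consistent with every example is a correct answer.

map_add(-5) | map_mul(-3)

Check, running the answer program on each example:
  [-27, -23, 37, -31, -26, 44] -> [-32, -28, 32, -36, -31, 39] -> [96, 84, -96, 108, 93, -117]
  [7, 23, 42, -40, 38] -> [2, 18, 37, -45, 33] -> [-6, -54, -111, 135, -99]
  [44, 2, -3, -37, 37, -3] -> [39, -3, -8, -42, 32, -8] -> [-117, 9, 24, 126, -96, 24]
  [9, -33, 47, 38, 21, 30, -12, -38, -16] -> [4, -38, 42, 33, 16, 25, -17, -43, -21] -> [-12, 114, -126, -99, -48, -75, 51, 129, 63]
  [3, -14, -6, -21, -37] -> [-2, -19, -11, -26, -42] -> [6, 57, 33, 78, 126]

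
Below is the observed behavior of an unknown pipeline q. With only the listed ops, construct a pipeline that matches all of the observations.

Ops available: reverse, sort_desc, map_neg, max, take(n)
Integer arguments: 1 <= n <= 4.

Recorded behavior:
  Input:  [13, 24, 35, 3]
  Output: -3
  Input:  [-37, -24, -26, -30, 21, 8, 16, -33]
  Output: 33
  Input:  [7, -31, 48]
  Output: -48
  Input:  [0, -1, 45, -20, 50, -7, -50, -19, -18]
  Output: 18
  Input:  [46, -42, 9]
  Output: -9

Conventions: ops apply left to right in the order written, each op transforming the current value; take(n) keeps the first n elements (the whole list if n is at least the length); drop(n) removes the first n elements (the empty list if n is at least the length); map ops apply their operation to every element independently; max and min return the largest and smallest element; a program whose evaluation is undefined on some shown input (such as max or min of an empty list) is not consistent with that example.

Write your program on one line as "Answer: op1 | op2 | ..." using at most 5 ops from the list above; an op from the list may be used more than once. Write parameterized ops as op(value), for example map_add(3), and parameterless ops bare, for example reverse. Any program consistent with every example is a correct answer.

reverse | map_neg | take(1) | max

Check, running the answer program on each example:
  [13, 24, 35, 3] -> [3, 35, 24, 13] -> [-3, -35, -24, -13] -> [-3] -> -3
  [-37, -24, -26, -30, 21, 8, 16, -33] -> [-33, 16, 8, 21, -30, -26, -24, -37] -> [33, -16, -8, -21, 30, 26, 24, 37] -> [33] -> 33
  [7, -31, 48] -> [48, -31, 7] -> [-48, 31, -7] -> [-48] -> -48
  [0, -1, 45, -20, 50, -7, -50, -19, -18] -> [-18, -19, -50, -7, 50, -20, 45, -1, 0] -> [18, 19, 50, 7, -50, 20, -45, 1, 0] -> [18] -> 18
  [46, -42, 9] -> [9, -42, 46] -> [-9, 42, -46] -> [-9] -> -9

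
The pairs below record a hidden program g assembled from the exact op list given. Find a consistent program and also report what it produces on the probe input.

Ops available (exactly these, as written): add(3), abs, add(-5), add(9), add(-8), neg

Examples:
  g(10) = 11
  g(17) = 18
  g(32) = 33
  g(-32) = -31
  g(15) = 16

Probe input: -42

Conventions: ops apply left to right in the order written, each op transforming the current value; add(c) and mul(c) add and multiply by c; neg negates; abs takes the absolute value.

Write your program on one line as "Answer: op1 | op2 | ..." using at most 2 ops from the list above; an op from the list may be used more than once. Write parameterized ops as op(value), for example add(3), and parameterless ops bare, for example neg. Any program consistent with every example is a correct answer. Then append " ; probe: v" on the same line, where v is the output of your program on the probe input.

add(-8) | add(9) ; probe: -41

Check, running the answer program on each example:
  10 -> 2 -> 11
  17 -> 9 -> 18
  32 -> 24 -> 33
  -32 -> -40 -> -31
  15 -> 7 -> 16
  probe: -42 -> -50 -> -41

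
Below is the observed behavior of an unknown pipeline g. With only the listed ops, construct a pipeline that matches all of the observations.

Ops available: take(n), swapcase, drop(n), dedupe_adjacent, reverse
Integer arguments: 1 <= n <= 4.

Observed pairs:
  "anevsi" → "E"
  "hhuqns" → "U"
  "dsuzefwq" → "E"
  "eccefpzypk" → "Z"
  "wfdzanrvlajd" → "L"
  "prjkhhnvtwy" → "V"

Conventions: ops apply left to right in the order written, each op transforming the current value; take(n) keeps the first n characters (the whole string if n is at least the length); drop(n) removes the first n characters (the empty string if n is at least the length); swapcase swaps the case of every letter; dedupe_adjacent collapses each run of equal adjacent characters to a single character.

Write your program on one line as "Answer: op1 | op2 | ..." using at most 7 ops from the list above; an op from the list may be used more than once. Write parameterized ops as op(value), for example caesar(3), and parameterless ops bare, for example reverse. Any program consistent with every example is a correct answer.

drop(1) | swapcase | dedupe_adjacent | reverse | take(4) | drop(3)

Check, running the answer program on each example:
  "anevsi" -> "nevsi" -> "NEVSI" -> "NEVSI" -> "ISVEN" -> "ISVE" -> "E"
  "hhuqns" -> "huqns" -> "HUQNS" -> "HUQNS" -> "SNQUH" -> "SNQU" -> "U"
  "dsuzefwq" -> "suzefwq" -> "SUZEFWQ" -> "SUZEFWQ" -> "QWFEZUS" -> "QWFE" -> "E"
  "eccefpzypk" -> "ccefpzypk" -> "CCEFPZYPK" -> "CEFPZYPK" -> "KPYZPFEC" -> "KPYZ" -> "Z"
  "wfdzanrvlajd" -> "fdzanrvlajd" -> "FDZANRVLAJD" -> "FDZANRVLAJD" -> "DJALVRNAZDF" -> "DJAL" -> "L"
  "prjkhhnvtwy" -> "rjkhhnvtwy" -> "RJKHHNVTWY" -> "RJKHNVTWY" -> "YWTVNHKJR" -> "YWTV" -> "V"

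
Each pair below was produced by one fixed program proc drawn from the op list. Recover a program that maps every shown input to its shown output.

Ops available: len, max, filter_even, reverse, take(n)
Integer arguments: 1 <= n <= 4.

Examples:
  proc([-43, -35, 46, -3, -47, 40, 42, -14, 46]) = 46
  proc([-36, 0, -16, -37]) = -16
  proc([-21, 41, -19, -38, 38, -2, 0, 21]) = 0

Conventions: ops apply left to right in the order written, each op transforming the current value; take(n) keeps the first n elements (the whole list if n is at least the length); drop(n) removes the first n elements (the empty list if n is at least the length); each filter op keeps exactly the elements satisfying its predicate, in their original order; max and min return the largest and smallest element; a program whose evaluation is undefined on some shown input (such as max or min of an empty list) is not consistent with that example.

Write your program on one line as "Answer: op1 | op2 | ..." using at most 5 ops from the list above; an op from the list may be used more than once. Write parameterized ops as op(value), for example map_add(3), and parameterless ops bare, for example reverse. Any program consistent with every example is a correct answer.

filter_even | reverse | take(1) | max

Check, running the answer program on each example:
  [-43, -35, 46, -3, -47, 40, 42, -14, 46] -> [46, 40, 42, -14, 46] -> [46, -14, 42, 40, 46] -> [46] -> 46
  [-36, 0, -16, -37] -> [-36, 0, -16] -> [-16, 0, -36] -> [-16] -> -16
  [-21, 41, -19, -38, 38, -2, 0, 21] -> [-38, 38, -2, 0] -> [0, -2, 38, -38] -> [0] -> 0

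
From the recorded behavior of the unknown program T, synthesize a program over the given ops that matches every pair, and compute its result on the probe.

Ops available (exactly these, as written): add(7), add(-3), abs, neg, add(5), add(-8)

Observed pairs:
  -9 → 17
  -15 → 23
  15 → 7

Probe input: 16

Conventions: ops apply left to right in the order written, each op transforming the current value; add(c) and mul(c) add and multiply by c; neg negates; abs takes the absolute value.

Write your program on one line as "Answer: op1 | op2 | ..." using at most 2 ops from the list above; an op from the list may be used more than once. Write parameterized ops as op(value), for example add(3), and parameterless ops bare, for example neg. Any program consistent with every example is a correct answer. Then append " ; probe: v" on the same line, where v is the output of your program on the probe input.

add(-8) | abs ; probe: 8

Check, running the answer program on each example:
  -9 -> -17 -> 17
  -15 -> -23 -> 23
  15 -> 7 -> 7
  probe: 16 -> 8 -> 8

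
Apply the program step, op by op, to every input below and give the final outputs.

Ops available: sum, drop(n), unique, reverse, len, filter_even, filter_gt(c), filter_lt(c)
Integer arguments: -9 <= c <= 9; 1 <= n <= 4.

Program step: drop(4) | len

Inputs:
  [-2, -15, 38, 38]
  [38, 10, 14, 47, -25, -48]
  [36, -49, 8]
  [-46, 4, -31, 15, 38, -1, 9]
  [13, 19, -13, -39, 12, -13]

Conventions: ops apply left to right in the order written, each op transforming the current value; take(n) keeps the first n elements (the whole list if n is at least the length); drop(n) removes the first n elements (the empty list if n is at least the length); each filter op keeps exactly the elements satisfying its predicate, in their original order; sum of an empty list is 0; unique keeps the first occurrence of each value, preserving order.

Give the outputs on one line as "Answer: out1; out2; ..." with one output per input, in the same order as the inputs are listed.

Execution, op by op:
  [-2, -15, 38, 38] -> [] -> 0
  [38, 10, 14, 47, -25, -48] -> [-25, -48] -> 2
  [36, -49, 8] -> [] -> 0
  [-46, 4, -31, 15, 38, -1, 9] -> [38, -1, 9] -> 3
  [13, 19, -13, -39, 12, -13] -> [12, -13] -> 2

0; 2; 0; 3; 2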